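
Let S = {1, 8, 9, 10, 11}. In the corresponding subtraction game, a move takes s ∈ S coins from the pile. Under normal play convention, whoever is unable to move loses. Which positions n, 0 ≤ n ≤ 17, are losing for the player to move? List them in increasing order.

0, 2, 4, 6

G(0) = 0
G(1) = mex{0} = 1
G(2) = mex{1} = 0
G(3) = mex{0} = 1
G(4) = mex{1} = 0
G(5) = mex{0} = 1
G(6) = mex{1} = 0
G(7) = mex{0} = 1
G(8) = mex{1,0} = 2
G(9) = mex{2,1,0} = 3
G(10) = mex{3,0,1,0} = 2
G(11) = mex{2,1,0,1,0} = 3
G(12) = mex{3,0,1,0,1} = 2
G(13) = mex{2,1,0,1,0} = 3
G(14) = mex{3,0,1,0,1} = 2
G(15) = mex{2,1,0,1,0} = 3
G(16) = mex{3,2,1,0,1} = 4
G(17) = mex{4,3,2,1,0} = 5
P-positions are exactly the n with G(n) = 0.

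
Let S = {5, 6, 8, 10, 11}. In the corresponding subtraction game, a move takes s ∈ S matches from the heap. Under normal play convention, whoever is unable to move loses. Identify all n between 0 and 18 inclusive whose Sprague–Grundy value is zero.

n :  0  1  2  3  4  5  6  7  8  9 10 11 12 13 14 15 16 17 18
G :  0  0  0  0  0  1  1  1  1  1  2  2  2  2  2  3  0  0  0
P-positions are exactly the n with G(n) = 0.

0, 1, 2, 3, 4, 16, 17, 18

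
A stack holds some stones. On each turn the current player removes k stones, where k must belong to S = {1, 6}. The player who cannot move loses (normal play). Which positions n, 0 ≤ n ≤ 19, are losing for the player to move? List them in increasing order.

0, 2, 4, 7, 9, 11, 14, 16, 18

n :  0  1  2  3  4  5  6  7  8  9 10 11 12 13 14 15 16 17 18 19
G :  0  1  0  1  0  1  2  0  1  0  1  0  1  2  0  1  0  1  0  1
P-positions are exactly the n with G(n) = 0.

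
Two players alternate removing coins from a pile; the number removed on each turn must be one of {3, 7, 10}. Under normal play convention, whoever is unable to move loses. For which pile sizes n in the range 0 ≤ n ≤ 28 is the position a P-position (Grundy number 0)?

0, 1, 2, 6, 14, 15, 19, 20, 28

n :  0  1  2  3  4  5  6  7  8  9 10 11 12 13 14 15 16 17 18 19 20 21 22 23 24 25 26 27 28
G :  0  0  0  1  1  1  0  2  2  1  3  3  2  2  0  0  3  1  1  0  0  2  1  1  3  2  2  2  0
P-positions are exactly the n with G(n) = 0.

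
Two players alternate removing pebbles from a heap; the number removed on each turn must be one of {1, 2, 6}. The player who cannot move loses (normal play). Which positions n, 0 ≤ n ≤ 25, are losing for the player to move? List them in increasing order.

G(0) = 0
G(1) = mex{0} = 1
G(2) = mex{1,0} = 2
G(3) = mex{2,1} = 0
G(4) = mex{0,2} = 1
G(5) = mex{1,0} = 2
G(6) = mex{2,1,0} = 3
G(7) = mex{3,2,1} = 0
G(8) = mex{0,3,2} = 1
G(9) = mex{1,0,0} = 2
G(10) = mex{2,1,1} = 0
G(11) = mex{0,2,2} = 1
G(12) = mex{1,0,3} = 2
G(13) = mex{2,1,0} = 3
G(14) = mex{3,2,1} = 0
G(15) = mex{0,3,2} = 1
G(16) = mex{1,0,0} = 2
G(17) = mex{2,1,1} = 0
G(18) = mex{0,2,2} = 1
G(19) = mex{1,0,3} = 2
G(20) = mex{2,1,0} = 3
G(21) = mex{3,2,1} = 0
G(22) = mex{0,3,2} = 1
G(23) = mex{1,0,0} = 2
G(24) = mex{2,1,1} = 0
G(25) = mex{0,2,2} = 1
P-positions are exactly the n with G(n) = 0.

0, 3, 7, 10, 14, 17, 21, 24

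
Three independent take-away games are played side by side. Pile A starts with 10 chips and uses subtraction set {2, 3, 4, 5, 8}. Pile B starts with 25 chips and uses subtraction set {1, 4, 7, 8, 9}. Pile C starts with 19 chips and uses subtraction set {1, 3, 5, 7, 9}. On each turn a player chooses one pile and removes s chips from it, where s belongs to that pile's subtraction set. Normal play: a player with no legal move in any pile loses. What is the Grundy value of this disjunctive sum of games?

Pile A, S = {2, 3, 4, 5, 8}:
G(0) = 0
G(1) = mex{} = 0
G(2) = mex{0} = 1
G(3) = mex{0,0} = 1
G(4) = mex{1,0,0} = 2
G(5) = mex{1,1,0,0} = 2
G(6) = mex{2,1,1,0} = 3
G(7) = mex{2,2,1,1} = 0
G(8) = mex{3,2,2,1,0} = 4
G(9) = mex{0,3,2,2,0} = 1
G(10) = mex{4,0,3,2,1} = 5
G_A(10) = 5.
Pile B, S = {1, 4, 7, 8, 9}:
G(0) = 0
G(1) = mex{0} = 1
G(2) = mex{1} = 0
G(3) = mex{0} = 1
G(4) = mex{1,0} = 2
G(5) = mex{2,1} = 0
G(6) = mex{0,0} = 1
G(7) = mex{1,1,0} = 2
G(8) = mex{2,2,1,0} = 3
G(9) = mex{3,0,0,1,0} = 2
G(10) = mex{2,1,1,0,1} = 3
G(11) = mex{3,2,2,1,0} = 4
G(12) = mex{4,3,0,2,1} = 5
G(13) = mex{5,2,1,0,2} = 3
G(14) = mex{3,3,2,1,0} = 4
G(15) = mex{4,4,3,2,1} = 0
G(16) = mex{0,5,2,3,2} = 1
G(17) = mex{1,3,3,2,3} = 0
G(18) = mex{0,4,4,3,2} = 1
G(19) = mex{1,0,5,4,3} = 2
G(20) = mex{2,1,3,5,4} = 0
G(21) = mex{0,0,4,3,5} = 1
G(22) = mex{1,1,0,4,3} = 2
G(23) = mex{2,2,1,0,4} = 3
G(24) = mex{3,0,0,1,0} = 2
G(25) = mex{2,1,1,0,1} = 3
G_B(25) = 3.
Pile C, S = {1, 3, 5, 7, 9}:
G(0) = 0
G(1) = mex{0} = 1
G(2) = mex{1} = 0
G(3) = mex{0,0} = 1
G(4) = mex{1,1} = 0
G(5) = mex{0,0,0} = 1
G(6) = mex{1,1,1} = 0
G(7) = mex{0,0,0,0} = 1
G(8) = mex{1,1,1,1} = 0
G(9) = mex{0,0,0,0,0} = 1
G(10) = mex{1,1,1,1,1} = 0
G(11) = mex{0,0,0,0,0} = 1
G(12) = mex{1,1,1,1,1} = 0
G(13) = mex{0,0,0,0,0} = 1
G(14) = mex{1,1,1,1,1} = 0
G(15) = mex{0,0,0,0,0} = 1
G(16) = mex{1,1,1,1,1} = 0
G(17) = mex{0,0,0,0,0} = 1
G(18) = mex{1,1,1,1,1} = 0
G(19) = mex{0,0,0,0,0} = 1
G_C(19) = 1.
Combined Grundy value = 5 ⊕ 3 ⊕ 1 = 7.

7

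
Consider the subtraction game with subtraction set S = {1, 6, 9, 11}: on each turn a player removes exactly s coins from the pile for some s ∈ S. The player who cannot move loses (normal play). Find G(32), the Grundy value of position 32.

n :  0  1  2  3  4  5  6  7  8  9 10 11 12 13 14 15 16 17 18 19 20 21 22 23 24 25 26 27 28 29 30 31 32
G :  0  1  0  1  0  1  2  0  1  2  3  2  0  1  0  1  2  0  1  0  1  2  0  1  0  1  2  0  1  0  1  2  0

0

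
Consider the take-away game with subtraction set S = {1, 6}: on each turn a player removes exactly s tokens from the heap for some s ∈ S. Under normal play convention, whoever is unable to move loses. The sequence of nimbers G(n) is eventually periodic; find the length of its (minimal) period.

7

n :  0  1  2  3  4  5  6  7  8  9 10 11 12 13 14 15
G :  0  1  0  1  0  1  2  0  1  0  1  0  1  2  0  1
G(n+7) = G(n) holds for n = 0,…,5 (a full window of length max(S) = 6), so the sequence is purely periodic with period 7.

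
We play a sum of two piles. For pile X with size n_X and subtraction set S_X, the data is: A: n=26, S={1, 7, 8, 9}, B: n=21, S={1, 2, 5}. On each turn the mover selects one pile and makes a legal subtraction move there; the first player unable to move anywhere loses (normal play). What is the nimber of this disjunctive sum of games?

Pile A, S = {1, 7, 8, 9}:
n :  0  1  2  3  4  5  6  7  8  9 10 11 12 13 14 15 16 17 18 19 20 21 22 23 24 25 26
G :  0  1  0  1  0  1  0  1  2  3  2  3  2  3  2  3  0  1  0  1  0  1  0  1  2  3  2
G_A(26) = 2.
Pile B, S = {1, 2, 5}:
n :  0  1  2  3  4  5  6  7  8  9 10 11 12 13 14 15 16 17 18 19 20 21
G :  0  1  2  0  1  2  0  1  2  0  1  2  0  1  2  0  1  2  0  1  2  0
G_B(21) = 0.
Combined Grundy value = 2 ⊕ 0 = 2.

2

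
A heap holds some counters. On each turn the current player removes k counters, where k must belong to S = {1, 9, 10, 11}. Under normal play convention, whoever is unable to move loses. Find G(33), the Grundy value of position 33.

G(0) = 0
G(1) = mex{0} = 1
G(2) = mex{1} = 0
G(3) = mex{0} = 1
G(4) = mex{1} = 0
G(5) = mex{0} = 1
G(6) = mex{1} = 0
G(7) = mex{0} = 1
G(8) = mex{1} = 0
G(9) = mex{0,0} = 1
G(10) = mex{1,1,0} = 2
G(11) = mex{2,0,1,0} = 3
G(12) = mex{3,1,0,1} = 2
G(13) = mex{2,0,1,0} = 3
G(14) = mex{3,1,0,1} = 2
G(15) = mex{2,0,1,0} = 3
G(16) = mex{3,1,0,1} = 2
G(17) = mex{2,0,1,0} = 3
G(18) = mex{3,1,0,1} = 2
G(19) = mex{2,2,1,0} = 3
G(20) = mex{3,3,2,1} = 0
G(21) = mex{0,2,3,2} = 1
G(22) = mex{1,3,2,3} = 0
G(23) = mex{0,2,3,2} = 1
G(24) = mex{1,3,2,3} = 0
G(25) = mex{0,2,3,2} = 1
G(26) = mex{1,3,2,3} = 0
G(27) = mex{0,2,3,2} = 1
G(28) = mex{1,3,2,3} = 0
G(29) = mex{0,0,3,2} = 1
G(30) = mex{1,1,0,3} = 2
G(31) = mex{2,0,1,0} = 3
G(32) = mex{3,1,0,1} = 2
G(33) = mex{2,0,1,0} = 3

3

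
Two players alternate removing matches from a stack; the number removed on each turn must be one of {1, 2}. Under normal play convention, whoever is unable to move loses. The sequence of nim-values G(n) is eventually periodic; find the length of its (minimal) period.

3

G(0) = 0
G(1) = mex{0} = 1
G(2) = mex{1,0} = 2
G(3) = mex{2,1} = 0
G(4) = mex{0,2} = 1
G(5) = mex{1,0} = 2
G(6) = mex{2,1} = 0
G(7) = mex{0,2} = 1
G(8) = mex{1,0} = 2
G(9) = mex{2,1} = 0
G(10) = mex{0,2} = 1
G(11) = mex{1,0} = 2
G(12) = mex{2,1} = 0
G(13) = mex{0,2} = 1
G(14) = mex{1,0} = 2
G(n+3) = G(n) holds for n = 0,…,1 (a full window of length max(S) = 2), so the sequence is purely periodic with period 3.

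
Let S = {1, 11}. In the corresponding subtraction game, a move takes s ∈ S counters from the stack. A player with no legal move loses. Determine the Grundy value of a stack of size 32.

0

G(0) = 0
G(1) = mex{0} = 1
G(2) = mex{1} = 0
G(3) = mex{0} = 1
G(4) = mex{1} = 0
G(5) = mex{0} = 1
G(6) = mex{1} = 0
G(7) = mex{0} = 1
G(8) = mex{1} = 0
G(9) = mex{0} = 1
G(10) = mex{1} = 0
G(11) = mex{0,0} = 1
G(12) = mex{1,1} = 0
G(13) = mex{0,0} = 1
G(14) = mex{1,1} = 0
G(15) = mex{0,0} = 1
G(16) = mex{1,1} = 0
G(17) = mex{0,0} = 1
G(18) = mex{1,1} = 0
G(19) = mex{0,0} = 1
G(20) = mex{1,1} = 0
G(21) = mex{0,0} = 1
G(22) = mex{1,1} = 0
G(23) = mex{0,0} = 1
G(24) = mex{1,1} = 0
G(25) = mex{0,0} = 1
G(26) = mex{1,1} = 0
G(27) = mex{0,0} = 1
G(28) = mex{1,1} = 0
G(29) = mex{0,0} = 1
G(30) = mex{1,1} = 0
G(31) = mex{0,0} = 1
G(32) = mex{1,1} = 0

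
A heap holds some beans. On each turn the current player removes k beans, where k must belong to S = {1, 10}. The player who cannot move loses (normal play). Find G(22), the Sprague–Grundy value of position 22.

n :  0  1  2  3  4  5  6  7  8  9 10 11 12 13 14 15 16 17 18 19 20 21 22
G :  0  1  0  1  0  1  0  1  0  1  2  0  1  0  1  0  1  0  1  0  1  2  0

0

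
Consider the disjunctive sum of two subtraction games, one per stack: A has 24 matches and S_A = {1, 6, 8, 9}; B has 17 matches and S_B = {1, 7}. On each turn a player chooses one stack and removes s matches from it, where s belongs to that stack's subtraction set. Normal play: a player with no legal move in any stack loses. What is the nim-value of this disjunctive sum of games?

1

Stack A, S = {1, 6, 8, 9}:
n :  0  1  2  3  4  5  6  7  8  9 10 11 12 13 14 15 16 17 18 19 20 21 22 23 24
G :  0  1  0  1  0  1  2  0  1  2  3  2  3  2  0  1  2  0  1  0  1  0  1  2  0
G_A(24) = 0.
Stack B, S = {1, 7}:
G(0) = 0
G(1) = mex{0} = 1
G(2) = mex{1} = 0
G(3) = mex{0} = 1
G(4) = mex{1} = 0
G(5) = mex{0} = 1
G(6) = mex{1} = 0
G(7) = mex{0,0} = 1
G(8) = mex{1,1} = 0
G(9) = mex{0,0} = 1
G(10) = mex{1,1} = 0
G(11) = mex{0,0} = 1
G(12) = mex{1,1} = 0
G(13) = mex{0,0} = 1
G(14) = mex{1,1} = 0
G(15) = mex{0,0} = 1
G(16) = mex{1,1} = 0
G(17) = mex{0,0} = 1
G_B(17) = 1.
Combined Grundy value = 0 ⊕ 1 = 1.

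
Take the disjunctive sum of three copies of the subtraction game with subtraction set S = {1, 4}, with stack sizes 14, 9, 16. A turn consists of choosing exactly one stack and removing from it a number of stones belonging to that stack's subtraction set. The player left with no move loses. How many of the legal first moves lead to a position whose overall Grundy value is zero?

All stacks use S = {1, 4}:
G(0) = 0
G(1) = mex{0} = 1
G(2) = mex{1} = 0
G(3) = mex{0} = 1
G(4) = mex{1,0} = 2
G(5) = mex{2,1} = 0
G(6) = mex{0,0} = 1
G(7) = mex{1,1} = 0
G(8) = mex{0,2} = 1
G(9) = mex{1,0} = 2
G(10) = mex{2,1} = 0
G(11) = mex{0,0} = 1
G(12) = mex{1,1} = 0
G(13) = mex{0,2} = 1
G(14) = mex{1,0} = 2
G(15) = mex{2,1} = 0
G(16) = mex{0,0} = 1
Stack A: G(14) = 2.
Stack B: G(9) = 2.
Stack C: G(16) = 1.
Combined Grundy value = 2 ⊕ 2 ⊕ 1 = 1.
A winning move leaves total XOR = 0, i.e. changes one component's Grundy value g to g ⊕ X where X is the current total.
Stack A: need g' = 2⊕1 = 3. Options: 14−1→G=1, 14−4→G=0. Hits: 0.
Stack B: need g' = 2⊕1 = 3. Options: 9−1→G=1, 9−4→G=0. Hits: 0.
Stack C: need g' = 1⊕1 = 0. Options: 16−1→G=0, 16−4→G=0. Hits: 2.

2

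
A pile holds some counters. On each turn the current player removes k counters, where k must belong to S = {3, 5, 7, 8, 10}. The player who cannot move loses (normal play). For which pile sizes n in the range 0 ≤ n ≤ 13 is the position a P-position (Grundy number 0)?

0, 1, 2, 13

G(0) = 0
G(1) = mex{} = 0
G(2) = mex{} = 0
G(3) = mex{0} = 1
G(4) = mex{0} = 1
G(5) = mex{0,0} = 1
G(6) = mex{1,0} = 2
G(7) = mex{1,0,0} = 2
G(8) = mex{1,1,0,0} = 2
G(9) = mex{2,1,0,0} = 3
G(10) = mex{2,1,1,0,0} = 3
G(11) = mex{2,2,1,1,0} = 3
G(12) = mex{3,2,1,1,0} = 4
G(13) = mex{3,2,2,1,1} = 0
P-positions are exactly the n with G(n) = 0.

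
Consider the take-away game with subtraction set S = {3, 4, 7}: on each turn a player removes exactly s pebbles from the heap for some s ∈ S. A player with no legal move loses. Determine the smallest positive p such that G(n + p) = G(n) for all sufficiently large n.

G(0) = 0
G(1) = mex{} = 0
G(2) = mex{} = 0
G(3) = mex{0} = 1
G(4) = mex{0,0} = 1
G(5) = mex{0,0} = 1
G(6) = mex{1,0} = 2
G(7) = mex{1,1,0} = 2
G(8) = mex{1,1,0} = 2
G(9) = mex{2,1,0} = 3
G(10) = mex{2,2,1} = 0
G(11) = mex{2,2,1} = 0
G(12) = mex{3,2,1} = 0
G(13) = mex{0,3,2} = 1
G(14) = mex{0,0,2} = 1
G(15) = mex{0,0,2} = 1
G(16) = mex{1,0,3} = 2
G(17) = mex{1,1,0} = 2
G(18) = mex{1,1,0} = 2
G(19) = mex{2,1,0} = 3
G(20) = mex{2,2,1} = 0
G(21) = mex{2,2,1} = 0
G(n+10) = G(n) holds for n = 0,…,6 (a full window of length max(S) = 7), so the sequence is purely periodic with period 10.

10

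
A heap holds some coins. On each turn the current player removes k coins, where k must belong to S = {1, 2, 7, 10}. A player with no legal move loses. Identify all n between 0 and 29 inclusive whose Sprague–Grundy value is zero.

G(0) = 0
G(1) = mex{0} = 1
G(2) = mex{1,0} = 2
G(3) = mex{2,1} = 0
G(4) = mex{0,2} = 1
G(5) = mex{1,0} = 2
G(6) = mex{2,1} = 0
G(7) = mex{0,2,0} = 1
G(8) = mex{1,0,1} = 2
G(9) = mex{2,1,2} = 0
G(10) = mex{0,2,0,0} = 1
G(11) = mex{1,0,1,1} = 2
G(12) = mex{2,1,2,2} = 0
G(13) = mex{0,2,0,0} = 1
G(14) = mex{1,0,1,1} = 2
G(15) = mex{2,1,2,2} = 0
G(16) = mex{0,2,0,0} = 1
G(17) = mex{1,0,1,1} = 2
G(18) = mex{2,1,2,2} = 0
G(19) = mex{0,2,0,0} = 1
G(20) = mex{1,0,1,1} = 2
G(21) = mex{2,1,2,2} = 0
G(22) = mex{0,2,0,0} = 1
G(23) = mex{1,0,1,1} = 2
G(24) = mex{2,1,2,2} = 0
G(25) = mex{0,2,0,0} = 1
G(26) = mex{1,0,1,1} = 2
G(27) = mex{2,1,2,2} = 0
G(28) = mex{0,2,0,0} = 1
G(29) = mex{1,0,1,1} = 2
P-positions are exactly the n with G(n) = 0.

0, 3, 6, 9, 12, 15, 18, 21, 24, 27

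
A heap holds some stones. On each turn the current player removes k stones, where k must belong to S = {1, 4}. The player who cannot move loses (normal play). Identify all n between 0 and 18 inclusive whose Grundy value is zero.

0, 2, 5, 7, 10, 12, 15, 17

n :  0  1  2  3  4  5  6  7  8  9 10 11 12 13 14 15 16 17 18
G :  0  1  0  1  2  0  1  0  1  2  0  1  0  1  2  0  1  0  1
P-positions are exactly the n with G(n) = 0.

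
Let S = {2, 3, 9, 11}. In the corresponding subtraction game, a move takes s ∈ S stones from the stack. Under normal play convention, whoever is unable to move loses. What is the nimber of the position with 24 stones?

n :  0  1  2  3  4  5  6  7  8  9 10 11 12 13 14 15 16 17 18 19 20 21 22 23 24
G :  0  0  1  1  2  0  0  1  1  2  2  3  3  0  2  1  3  3  0  0  1  1  2  0  3

3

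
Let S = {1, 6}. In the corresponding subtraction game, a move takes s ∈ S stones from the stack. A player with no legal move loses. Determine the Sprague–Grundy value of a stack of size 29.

n :  0  1  2  3  4  5  6  7  8  9 10 11 12 13 14 15 16 17 18 19 20 21 22 23 24 25 26 27 28 29
G :  0  1  0  1  0  1  2  0  1  0  1  0  1  2  0  1  0  1  0  1  2  0  1  0  1  0  1  2  0  1

1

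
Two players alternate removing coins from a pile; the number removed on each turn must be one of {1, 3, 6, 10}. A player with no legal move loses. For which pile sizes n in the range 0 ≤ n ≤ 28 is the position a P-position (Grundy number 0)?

n :  0  1  2  3  4  5  6  7  8  9 10 11 12 13 14 15 16 17 18 19 20 21 22 23 24 25 26 27 28
G :  0  1  0  1  0  1  2  3  2  0  1  0  1  0  1  2  3  2  0  1  0  1  0  1  2  3  2  0  1
P-positions are exactly the n with G(n) = 0.

0, 2, 4, 9, 11, 13, 18, 20, 22, 27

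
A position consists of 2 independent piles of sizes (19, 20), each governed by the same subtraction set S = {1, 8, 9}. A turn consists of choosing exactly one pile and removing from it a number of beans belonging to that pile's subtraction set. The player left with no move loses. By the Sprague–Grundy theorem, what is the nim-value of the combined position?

All piles use S = {1, 8, 9}:
G(0) = 0
G(1) = mex{0} = 1
G(2) = mex{1} = 0
G(3) = mex{0} = 1
G(4) = mex{1} = 0
G(5) = mex{0} = 1
G(6) = mex{1} = 0
G(7) = mex{0} = 1
G(8) = mex{1,0} = 2
G(9) = mex{2,1,0} = 3
G(10) = mex{3,0,1} = 2
G(11) = mex{2,1,0} = 3
G(12) = mex{3,0,1} = 2
G(13) = mex{2,1,0} = 3
G(14) = mex{3,0,1} = 2
G(15) = mex{2,1,0} = 3
G(16) = mex{3,2,1} = 0
G(17) = mex{0,3,2} = 1
G(18) = mex{1,2,3} = 0
G(19) = mex{0,3,2} = 1
G(20) = mex{1,2,3} = 0
Pile A: G(19) = 1.
Pile B: G(20) = 0.
Combined Grundy value = 1 ⊕ 0 = 1.

1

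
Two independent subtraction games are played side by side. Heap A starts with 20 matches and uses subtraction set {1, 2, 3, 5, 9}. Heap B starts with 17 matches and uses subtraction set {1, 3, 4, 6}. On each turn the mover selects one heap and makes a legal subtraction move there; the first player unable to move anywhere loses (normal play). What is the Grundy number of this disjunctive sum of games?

Heap A, S = {1, 2, 3, 5, 9}:
n :  0  1  2  3  4  5  6  7  8  9 10 11 12 13 14 15 16 17 18 19 20
G :  0  1  2  3  0  1  2  3  0  1  2  3  0  1  2  3  0  1  2  3  0
G_A(20) = 0.
Heap B, S = {1, 3, 4, 6}:
n :  0  1  2  3  4  5  6  7  8  9 10 11 12 13 14 15 16 17
G :  0  1  0  1  2  3  2  0  1  0  1  2  3  2  0  1  0  1
G_B(17) = 1.
Combined Grundy value = 0 ⊕ 1 = 1.

1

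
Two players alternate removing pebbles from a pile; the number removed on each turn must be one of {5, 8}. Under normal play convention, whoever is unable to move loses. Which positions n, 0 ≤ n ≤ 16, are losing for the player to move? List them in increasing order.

0, 1, 2, 3, 4, 13, 14, 15, 16

G(0) = 0
G(1) = mex{} = 0
G(2) = mex{} = 0
G(3) = mex{} = 0
G(4) = mex{} = 0
G(5) = mex{0} = 1
G(6) = mex{0} = 1
G(7) = mex{0} = 1
G(8) = mex{0,0} = 1
G(9) = mex{0,0} = 1
G(10) = mex{1,0} = 2
G(11) = mex{1,0} = 2
G(12) = mex{1,0} = 2
G(13) = mex{1,1} = 0
G(14) = mex{1,1} = 0
G(15) = mex{2,1} = 0
G(16) = mex{2,1} = 0
P-positions are exactly the n with G(n) = 0.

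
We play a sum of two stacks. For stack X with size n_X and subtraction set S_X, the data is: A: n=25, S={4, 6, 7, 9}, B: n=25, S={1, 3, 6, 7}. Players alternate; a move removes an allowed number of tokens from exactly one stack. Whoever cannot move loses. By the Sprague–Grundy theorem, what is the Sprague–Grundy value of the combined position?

2

Stack A, S = {4, 6, 7, 9}:
G(0) = 0
G(1) = mex{} = 0
G(2) = mex{} = 0
G(3) = mex{} = 0
G(4) = mex{0} = 1
G(5) = mex{0} = 1
G(6) = mex{0,0} = 1
G(7) = mex{0,0,0} = 1
G(8) = mex{1,0,0} = 2
G(9) = mex{1,0,0,0} = 2
G(10) = mex{1,1,0,0} = 2
G(11) = mex{1,1,1,0} = 2
G(12) = mex{2,1,1,0} = 3
G(13) = mex{2,1,1,1} = 0
G(14) = mex{2,2,1,1} = 0
G(15) = mex{2,2,2,1} = 0
G(16) = mex{3,2,2,1} = 0
G(17) = mex{0,2,2,2} = 1
G(18) = mex{0,3,2,2} = 1
G(19) = mex{0,0,3,2} = 1
G(20) = mex{0,0,0,2} = 1
G(21) = mex{1,0,0,3} = 2
G(22) = mex{1,0,0,0} = 2
G(23) = mex{1,1,0,0} = 2
G(24) = mex{1,1,1,0} = 2
G(25) = mex{2,1,1,0} = 3
G_A(25) = 3.
Stack B, S = {1, 3, 6, 7}:
n :  0  1  2  3  4  5  6  7  8  9 10 11 12 13 14 15 16 17 18 19 20 21 22 23 24 25
G :  0  1  0  1  0  1  2  3  2  3  2  3  0  1  0  1  0  1  2  3  2  3  2  3  0  1
G_B(25) = 1.
Combined Grundy value = 3 ⊕ 1 = 2.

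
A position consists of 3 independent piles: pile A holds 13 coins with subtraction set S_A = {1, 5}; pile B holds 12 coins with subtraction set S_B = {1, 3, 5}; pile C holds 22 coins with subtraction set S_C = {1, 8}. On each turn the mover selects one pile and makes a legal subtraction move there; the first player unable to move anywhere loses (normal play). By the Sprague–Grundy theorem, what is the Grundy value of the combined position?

1

Pile A, S = {1, 5}:
n :  0  1  2  3  4  5  6  7  8  9 10 11 12 13
G :  0  1  0  1  0  1  0  1  0  1  0  1  0  1
G_A(13) = 1.
Pile B, S = {1, 3, 5}:
n :  0  1  2  3  4  5  6  7  8  9 10 11 12
G :  0  1  0  1  0  1  0  1  0  1  0  1  0
G_B(12) = 0.
Pile C, S = {1, 8}:
n :  0  1  2  3  4  5  6  7  8  9 10 11 12 13 14 15 16 17 18 19 20 21 22
G :  0  1  0  1  0  1  0  1  2  0  1  0  1  0  1  0  1  2  0  1  0  1  0
G_C(22) = 0.
Combined Grundy value = 1 ⊕ 0 ⊕ 0 = 1.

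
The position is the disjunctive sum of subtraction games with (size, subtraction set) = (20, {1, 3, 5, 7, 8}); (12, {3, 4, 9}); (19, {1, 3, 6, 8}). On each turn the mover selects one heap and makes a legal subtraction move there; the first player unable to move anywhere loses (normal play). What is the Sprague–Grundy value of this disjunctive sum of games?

Heap A, S = {1, 3, 5, 7, 8}:
n :  0  1  2  3  4  5  6  7  8  9 10 11 12 13 14 15 16 17 18 19 20
G :  0  1  0  1  0  1  0  1  2  3  2  3  2  3  2  0  1  0  1  0  1
G_A(20) = 1.
Heap B, S = {3, 4, 9}:
G(0) = 0
G(1) = mex{} = 0
G(2) = mex{} = 0
G(3) = mex{0} = 1
G(4) = mex{0,0} = 1
G(5) = mex{0,0} = 1
G(6) = mex{1,0} = 2
G(7) = mex{1,1} = 0
G(8) = mex{1,1} = 0
G(9) = mex{2,1,0} = 3
G(10) = mex{0,2,0} = 1
G(11) = mex{0,0,0} = 1
G(12) = mex{3,0,1} = 2
G_B(12) = 2.
Heap C, S = {1, 3, 6, 8}:
n :  0  1  2  3  4  5  6  7  8  9 10 11 12 13 14 15 16 17 18 19
G :  0  1  0  1  0  1  2  3  2  0  1  0  1  0  1  2  3  2  0  1
G_C(19) = 1.
Combined Grundy value = 1 ⊕ 2 ⊕ 1 = 2.

2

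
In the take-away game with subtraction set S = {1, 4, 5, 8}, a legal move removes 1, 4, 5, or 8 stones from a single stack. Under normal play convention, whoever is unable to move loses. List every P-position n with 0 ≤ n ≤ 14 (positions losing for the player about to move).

n :  0  1  2  3  4  5  6  7  8  9 10 11 12 13 14
G :  0  1  0  1  2  3  2  3  4  0  1  0  1  2  3
P-positions are exactly the n with G(n) = 0.

0, 2, 9, 11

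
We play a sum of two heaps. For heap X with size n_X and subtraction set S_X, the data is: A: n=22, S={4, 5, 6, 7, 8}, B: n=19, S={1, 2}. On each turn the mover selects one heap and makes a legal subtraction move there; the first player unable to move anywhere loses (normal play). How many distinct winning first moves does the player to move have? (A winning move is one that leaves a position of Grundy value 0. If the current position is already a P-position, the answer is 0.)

Heap A, S = {4, 5, 6, 7, 8}:
n :  0  1  2  3  4  5  6  7  8  9 10 11 12 13 14 15 16 17 18 19 20 21 22
G :  0  0  0  0  1  1  1  1  2  2  2  2  0  0  0  0  1  1  1  1  2  2  2
G_A(22) = 2.
Heap B, S = {1, 2}:
G(0) = 0
G(1) = mex{0} = 1
G(2) = mex{1,0} = 2
G(3) = mex{2,1} = 0
G(4) = mex{0,2} = 1
G(5) = mex{1,0} = 2
G(6) = mex{2,1} = 0
G(7) = mex{0,2} = 1
G(8) = mex{1,0} = 2
G(9) = mex{2,1} = 0
G(10) = mex{0,2} = 1
G(11) = mex{1,0} = 2
G(12) = mex{2,1} = 0
G(13) = mex{0,2} = 1
G(14) = mex{1,0} = 2
G(15) = mex{2,1} = 0
G(16) = mex{0,2} = 1
G(17) = mex{1,0} = 2
G(18) = mex{2,1} = 0
G(19) = mex{0,2} = 1
G_B(19) = 1.
Combined Grundy value = 2 ⊕ 1 = 3.
A winning move leaves total XOR = 0, i.e. changes one component's Grundy value g to g ⊕ X where X is the current total.
Heap A: need g' = 2⊕3 = 1. Options: 22−4→G=1, 22−5→G=1, 22−6→G=1, 22−7→G=0, 22−8→G=0. Hits: 3.
Heap B: need g' = 1⊕3 = 2. Options: 19−1→G=0, 19−2→G=2. Hits: 1.

4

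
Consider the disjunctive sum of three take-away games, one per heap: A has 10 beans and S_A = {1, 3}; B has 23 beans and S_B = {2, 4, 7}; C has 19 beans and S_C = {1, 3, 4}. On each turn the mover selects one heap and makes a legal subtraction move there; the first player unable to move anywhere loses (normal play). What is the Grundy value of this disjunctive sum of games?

2

Heap A, S = {1, 3}:
G(0) = 0
G(1) = mex{0} = 1
G(2) = mex{1} = 0
G(3) = mex{0,0} = 1
G(4) = mex{1,1} = 0
G(5) = mex{0,0} = 1
G(6) = mex{1,1} = 0
G(7) = mex{0,0} = 1
G(8) = mex{1,1} = 0
G(9) = mex{0,0} = 1
G(10) = mex{1,1} = 0
G_A(10) = 0.
Heap B, S = {2, 4, 7}:
n :  0  1  2  3  4  5  6  7  8  9 10 11 12 13 14 15 16 17 18 19 20 21 22 23
G :  0  0  1  1  2  2  0  3  1  0  2  1  0  2  1  0  2  1  0  2  1  0  2  1
G_B(23) = 1.
Heap C, S = {1, 3, 4}:
n :  0  1  2  3  4  5  6  7  8  9 10 11 12 13 14 15 16 17 18 19
G :  0  1  0  1  2  3  2  0  1  0  1  2  3  2  0  1  0  1  2  3
G_C(19) = 3.
Combined Grundy value = 0 ⊕ 1 ⊕ 3 = 2.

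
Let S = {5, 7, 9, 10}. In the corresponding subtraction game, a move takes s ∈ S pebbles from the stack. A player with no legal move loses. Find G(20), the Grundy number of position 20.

G(0) = 0
G(1) = mex{} = 0
G(2) = mex{} = 0
G(3) = mex{} = 0
G(4) = mex{} = 0
G(5) = mex{0} = 1
G(6) = mex{0} = 1
G(7) = mex{0,0} = 1
G(8) = mex{0,0} = 1
G(9) = mex{0,0,0} = 1
G(10) = mex{1,0,0,0} = 2
G(11) = mex{1,0,0,0} = 2
G(12) = mex{1,1,0,0} = 2
G(13) = mex{1,1,0,0} = 2
G(14) = mex{1,1,1,0} = 2
G(15) = mex{2,1,1,1} = 0
G(16) = mex{2,1,1,1} = 0
G(17) = mex{2,2,1,1} = 0
G(18) = mex{2,2,1,1} = 0
G(19) = mex{2,2,2,1} = 0
G(20) = mex{0,2,2,2} = 1

1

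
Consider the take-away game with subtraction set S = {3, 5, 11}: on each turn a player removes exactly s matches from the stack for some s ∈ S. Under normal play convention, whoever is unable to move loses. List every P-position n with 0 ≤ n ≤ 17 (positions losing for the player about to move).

0, 1, 2, 8, 9, 10, 16, 17

n :  0  1  2  3  4  5  6  7  8  9 10 11 12 13 14 15 16 17
G :  0  0  0  1  1  1  2  2  0  0  0  1  1  1  2  2  0  0
P-positions are exactly the n with G(n) = 0.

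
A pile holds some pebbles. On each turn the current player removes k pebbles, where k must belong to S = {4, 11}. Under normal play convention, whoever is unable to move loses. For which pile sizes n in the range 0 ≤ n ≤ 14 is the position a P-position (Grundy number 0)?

0, 1, 2, 3, 8, 9, 10

G(0) = 0
G(1) = mex{} = 0
G(2) = mex{} = 0
G(3) = mex{} = 0
G(4) = mex{0} = 1
G(5) = mex{0} = 1
G(6) = mex{0} = 1
G(7) = mex{0} = 1
G(8) = mex{1} = 0
G(9) = mex{1} = 0
G(10) = mex{1} = 0
G(11) = mex{1,0} = 2
G(12) = mex{0,0} = 1
G(13) = mex{0,0} = 1
G(14) = mex{0,0} = 1
P-positions are exactly the n with G(n) = 0.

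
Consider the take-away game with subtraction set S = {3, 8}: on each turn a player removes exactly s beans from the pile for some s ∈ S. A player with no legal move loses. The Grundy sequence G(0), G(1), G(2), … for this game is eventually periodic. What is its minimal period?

G(0) = 0
G(1) = mex{} = 0
G(2) = mex{} = 0
G(3) = mex{0} = 1
G(4) = mex{0} = 1
G(5) = mex{0} = 1
G(6) = mex{1} = 0
G(7) = mex{1} = 0
G(8) = mex{1,0} = 2
G(9) = mex{0,0} = 1
G(10) = mex{0,0} = 1
G(11) = mex{2,1} = 0
G(12) = mex{1,1} = 0
G(13) = mex{1,1} = 0
G(14) = mex{0,0} = 1
G(15) = mex{0,0} = 1
G(16) = mex{0,2} = 1
G(17) = mex{1,1} = 0
G(18) = mex{1,1} = 0
G(19) = mex{1,0} = 2
G(20) = mex{0,0} = 1
G(21) = mex{0,0} = 1
G(22) = mex{2,1} = 0
G(23) = mex{1,1} = 0
G(n+11) = G(n) holds for n = 0,…,7 (a full window of length max(S) = 8), so the sequence is purely periodic with period 11.

11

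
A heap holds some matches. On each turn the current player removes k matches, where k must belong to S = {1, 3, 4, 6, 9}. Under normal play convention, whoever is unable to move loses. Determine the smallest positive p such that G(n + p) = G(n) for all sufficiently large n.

G(0) = 0
G(1) = mex{0} = 1
G(2) = mex{1} = 0
G(3) = mex{0,0} = 1
G(4) = mex{1,1,0} = 2
G(5) = mex{2,0,1} = 3
G(6) = mex{3,1,0,0} = 2
G(7) = mex{2,2,1,1} = 0
G(8) = mex{0,3,2,0} = 1
G(9) = mex{1,2,3,1,0} = 4
G(10) = mex{4,0,2,2,1} = 3
G(11) = mex{3,1,0,3,0} = 2
G(12) = mex{2,4,1,2,1} = 0
G(13) = mex{0,3,4,0,2} = 1
G(14) = mex{1,2,3,1,3} = 0
G(15) = mex{0,0,2,4,2} = 1
G(16) = mex{1,1,0,3,0} = 2
G(17) = mex{2,0,1,2,1} = 3
G(18) = mex{3,1,0,0,4} = 2
G(19) = mex{2,2,1,1,3} = 0
G(20) = mex{0,3,2,0,2} = 1
G(21) = mex{1,2,3,1,0} = 4
G(22) = mex{4,0,2,2,1} = 3
G(23) = mex{3,1,0,3,0} = 2
G(24) = mex{2,4,1,2,1} = 0
G(25) = mex{0,3,4,0,2} = 1
G(n+12) = G(n) holds for n = 0,…,8 (a full window of length max(S) = 9), so the sequence is purely periodic with period 12.

12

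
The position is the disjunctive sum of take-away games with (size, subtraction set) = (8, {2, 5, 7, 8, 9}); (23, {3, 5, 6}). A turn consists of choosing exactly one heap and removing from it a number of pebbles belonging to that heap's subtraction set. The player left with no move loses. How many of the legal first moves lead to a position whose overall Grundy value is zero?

3

Heap A, S = {2, 5, 7, 8, 9}:
n : 0 1 2 3 4 5 6 7 8
G : 0 0 1 1 0 2 1 3 2
G_A(8) = 2.
Heap B, S = {3, 5, 6}:
n :  0  1  2  3  4  5  6  7  8  9 10 11 12 13 14 15 16 17 18 19 20 21 22 23
G :  0  0  0  1  1  1  2  2  2  0  0  0  1  1  1  2  2  2  0  0  0  1  1  1
G_B(23) = 1.
Combined Grundy value = 2 ⊕ 1 = 3.
A winning move leaves total XOR = 0, i.e. changes one component's Grundy value g to g ⊕ X where X is the current total.
Heap A: need g' = 2⊕3 = 1. Options: 8−2→G=1, 8−5→G=1, 8−7→G=0, 8−8→G=0. Hits: 2.
Heap B: need g' = 1⊕3 = 2. Options: 23−3→G=0, 23−5→G=0, 23−6→G=2. Hits: 1.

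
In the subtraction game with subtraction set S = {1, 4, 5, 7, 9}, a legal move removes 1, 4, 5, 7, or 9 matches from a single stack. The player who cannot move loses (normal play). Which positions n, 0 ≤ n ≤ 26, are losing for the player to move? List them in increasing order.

G(0) = 0
G(1) = mex{0} = 1
G(2) = mex{1} = 0
G(3) = mex{0} = 1
G(4) = mex{1,0} = 2
G(5) = mex{2,1,0} = 3
G(6) = mex{3,0,1} = 2
G(7) = mex{2,1,0,0} = 3
G(8) = mex{3,2,1,1} = 0
G(9) = mex{0,3,2,0,0} = 1
G(10) = mex{1,2,3,1,1} = 0
G(11) = mex{0,3,2,2,0} = 1
G(12) = mex{1,0,3,3,1} = 2
G(13) = mex{2,1,0,2,2} = 3
G(14) = mex{3,0,1,3,3} = 2
G(15) = mex{2,1,0,0,2} = 3
G(16) = mex{3,2,1,1,3} = 0
G(17) = mex{0,3,2,0,0} = 1
G(18) = mex{1,2,3,1,1} = 0
G(19) = mex{0,3,2,2,0} = 1
G(20) = mex{1,0,3,3,1} = 2
G(21) = mex{2,1,0,2,2} = 3
G(22) = mex{3,0,1,3,3} = 2
G(23) = mex{2,1,0,0,2} = 3
G(24) = mex{3,2,1,1,3} = 0
G(25) = mex{0,3,2,0,0} = 1
G(26) = mex{1,2,3,1,1} = 0
P-positions are exactly the n with G(n) = 0.

0, 2, 8, 10, 16, 18, 24, 26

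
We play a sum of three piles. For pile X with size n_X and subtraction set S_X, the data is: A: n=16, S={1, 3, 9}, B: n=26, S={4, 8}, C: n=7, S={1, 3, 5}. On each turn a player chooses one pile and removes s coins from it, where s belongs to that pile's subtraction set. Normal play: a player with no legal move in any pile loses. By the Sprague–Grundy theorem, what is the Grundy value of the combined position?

1

Pile A, S = {1, 3, 9}:
n :  0  1  2  3  4  5  6  7  8  9 10 11 12 13 14 15 16
G :  0  1  0  1  0  1  0  1  0  1  0  1  0  1  0  1  0
G_A(16) = 0.
Pile B, S = {4, 8}:
G(0) = 0
G(1) = mex{} = 0
G(2) = mex{} = 0
G(3) = mex{} = 0
G(4) = mex{0} = 1
G(5) = mex{0} = 1
G(6) = mex{0} = 1
G(7) = mex{0} = 1
G(8) = mex{1,0} = 2
G(9) = mex{1,0} = 2
G(10) = mex{1,0} = 2
G(11) = mex{1,0} = 2
G(12) = mex{2,1} = 0
G(13) = mex{2,1} = 0
G(14) = mex{2,1} = 0
G(15) = mex{2,1} = 0
G(16) = mex{0,2} = 1
G(17) = mex{0,2} = 1
G(18) = mex{0,2} = 1
G(19) = mex{0,2} = 1
G(20) = mex{1,0} = 2
G(21) = mex{1,0} = 2
G(22) = mex{1,0} = 2
G(23) = mex{1,0} = 2
G(24) = mex{2,1} = 0
G(25) = mex{2,1} = 0
G(26) = mex{2,1} = 0
G_B(26) = 0.
Pile C, S = {1, 3, 5}:
n : 0 1 2 3 4 5 6 7
G : 0 1 0 1 0 1 0 1
G_C(7) = 1.
Combined Grundy value = 0 ⊕ 0 ⊕ 1 = 1.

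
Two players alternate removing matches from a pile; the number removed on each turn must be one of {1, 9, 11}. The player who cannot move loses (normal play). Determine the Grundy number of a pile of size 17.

1

G(0) = 0
G(1) = mex{0} = 1
G(2) = mex{1} = 0
G(3) = mex{0} = 1
G(4) = mex{1} = 0
G(5) = mex{0} = 1
G(6) = mex{1} = 0
G(7) = mex{0} = 1
G(8) = mex{1} = 0
G(9) = mex{0,0} = 1
G(10) = mex{1,1} = 0
G(11) = mex{0,0,0} = 1
G(12) = mex{1,1,1} = 0
G(13) = mex{0,0,0} = 1
G(14) = mex{1,1,1} = 0
G(15) = mex{0,0,0} = 1
G(16) = mex{1,1,1} = 0
G(17) = mex{0,0,0} = 1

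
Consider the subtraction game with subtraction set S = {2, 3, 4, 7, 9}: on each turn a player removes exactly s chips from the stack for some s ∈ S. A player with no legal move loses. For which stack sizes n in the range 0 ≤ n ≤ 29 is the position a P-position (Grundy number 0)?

0, 1, 6, 11, 12, 17, 22, 23, 28

G(0) = 0
G(1) = mex{} = 0
G(2) = mex{0} = 1
G(3) = mex{0,0} = 1
G(4) = mex{1,0,0} = 2
G(5) = mex{1,1,0} = 2
G(6) = mex{2,1,1} = 0
G(7) = mex{2,2,1,0} = 3
G(8) = mex{0,2,2,0} = 1
G(9) = mex{3,0,2,1,0} = 4
G(10) = mex{1,3,0,1,0} = 2
G(11) = mex{4,1,3,2,1} = 0
G(12) = mex{2,4,1,2,1} = 0
G(13) = mex{0,2,4,0,2} = 1
G(14) = mex{0,0,2,3,2} = 1
G(15) = mex{1,0,0,1,0} = 2
G(16) = mex{1,1,0,4,3} = 2
G(17) = mex{2,1,1,2,1} = 0
G(18) = mex{2,2,1,0,4} = 3
G(19) = mex{0,2,2,0,2} = 1
G(20) = mex{3,0,2,1,0} = 4
G(21) = mex{1,3,0,1,0} = 2
G(22) = mex{4,1,3,2,1} = 0
G(23) = mex{2,4,1,2,1} = 0
G(24) = mex{0,2,4,0,2} = 1
G(25) = mex{0,0,2,3,2} = 1
G(26) = mex{1,0,0,1,0} = 2
G(27) = mex{1,1,0,4,3} = 2
G(28) = mex{2,1,1,2,1} = 0
G(29) = mex{2,2,1,0,4} = 3
P-positions are exactly the n with G(n) = 0.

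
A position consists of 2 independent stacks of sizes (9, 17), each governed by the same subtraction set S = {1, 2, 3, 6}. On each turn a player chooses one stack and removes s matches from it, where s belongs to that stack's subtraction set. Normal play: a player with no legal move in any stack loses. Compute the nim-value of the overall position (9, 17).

All stacks use S = {1, 2, 3, 6}:
G(0) = 0
G(1) = mex{0} = 1
G(2) = mex{1,0} = 2
G(3) = mex{2,1,0} = 3
G(4) = mex{3,2,1} = 0
G(5) = mex{0,3,2} = 1
G(6) = mex{1,0,3,0} = 2
G(7) = mex{2,1,0,1} = 3
G(8) = mex{3,2,1,2} = 0
G(9) = mex{0,3,2,3} = 1
G(10) = mex{1,0,3,0} = 2
G(11) = mex{2,1,0,1} = 3
G(12) = mex{3,2,1,2} = 0
G(13) = mex{0,3,2,3} = 1
G(14) = mex{1,0,3,0} = 2
G(15) = mex{2,1,0,1} = 3
G(16) = mex{3,2,1,2} = 0
G(17) = mex{0,3,2,3} = 1
Stack A: G(9) = 1.
Stack B: G(17) = 1.
Combined Grundy value = 1 ⊕ 1 = 0.

0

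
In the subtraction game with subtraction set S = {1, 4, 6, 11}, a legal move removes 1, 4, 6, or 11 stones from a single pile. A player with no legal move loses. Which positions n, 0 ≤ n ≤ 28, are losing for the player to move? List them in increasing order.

0, 2, 5, 7, 10, 12, 15, 17, 20, 22, 25, 27

G(0) = 0
G(1) = mex{0} = 1
G(2) = mex{1} = 0
G(3) = mex{0} = 1
G(4) = mex{1,0} = 2
G(5) = mex{2,1} = 0
G(6) = mex{0,0,0} = 1
G(7) = mex{1,1,1} = 0
G(8) = mex{0,2,0} = 1
G(9) = mex{1,0,1} = 2
G(10) = mex{2,1,2} = 0
G(11) = mex{0,0,0,0} = 1
G(12) = mex{1,1,1,1} = 0
G(13) = mex{0,2,0,0} = 1
G(14) = mex{1,0,1,1} = 2
G(15) = mex{2,1,2,2} = 0
G(16) = mex{0,0,0,0} = 1
G(17) = mex{1,1,1,1} = 0
G(18) = mex{0,2,0,0} = 1
G(19) = mex{1,0,1,1} = 2
G(20) = mex{2,1,2,2} = 0
G(21) = mex{0,0,0,0} = 1
G(22) = mex{1,1,1,1} = 0
G(23) = mex{0,2,0,0} = 1
G(24) = mex{1,0,1,1} = 2
G(25) = mex{2,1,2,2} = 0
G(26) = mex{0,0,0,0} = 1
G(27) = mex{1,1,1,1} = 0
G(28) = mex{0,2,0,0} = 1
P-positions are exactly the n with G(n) = 0.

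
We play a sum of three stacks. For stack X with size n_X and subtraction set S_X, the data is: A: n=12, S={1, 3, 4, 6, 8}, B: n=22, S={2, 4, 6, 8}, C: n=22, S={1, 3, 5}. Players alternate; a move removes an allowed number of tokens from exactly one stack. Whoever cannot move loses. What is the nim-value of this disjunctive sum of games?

2

Stack A, S = {1, 3, 4, 6, 8}:
n :  0  1  2  3  4  5  6  7  8  9 10 11 12
G :  0  1  0  1  2  3  2  0  1  0  1  2  3
G_A(12) = 3.
Stack B, S = {2, 4, 6, 8}:
n :  0  1  2  3  4  5  6  7  8  9 10 11 12 13 14 15 16 17 18 19 20 21 22
G :  0  0  1  1  2  2  3  3  4  4  0  0  1  1  2  2  3  3  4  4  0  0  1
G_B(22) = 1.
Stack C, S = {1, 3, 5}:
n :  0  1  2  3  4  5  6  7  8  9 10 11 12 13 14 15 16 17 18 19 20 21 22
G :  0  1  0  1  0  1  0  1  0  1  0  1  0  1  0  1  0  1  0  1  0  1  0
G_C(22) = 0.
Combined Grundy value = 3 ⊕ 1 ⊕ 0 = 2.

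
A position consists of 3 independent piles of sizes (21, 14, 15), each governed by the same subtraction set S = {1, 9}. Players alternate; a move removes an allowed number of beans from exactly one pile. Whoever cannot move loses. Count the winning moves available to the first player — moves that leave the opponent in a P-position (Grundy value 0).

All piles use S = {1, 9}:
G(0) = 0
G(1) = mex{0} = 1
G(2) = mex{1} = 0
G(3) = mex{0} = 1
G(4) = mex{1} = 0
G(5) = mex{0} = 1
G(6) = mex{1} = 0
G(7) = mex{0} = 1
G(8) = mex{1} = 0
G(9) = mex{0,0} = 1
G(10) = mex{1,1} = 0
G(11) = mex{0,0} = 1
G(12) = mex{1,1} = 0
G(13) = mex{0,0} = 1
G(14) = mex{1,1} = 0
G(15) = mex{0,0} = 1
G(16) = mex{1,1} = 0
G(17) = mex{0,0} = 1
G(18) = mex{1,1} = 0
G(19) = mex{0,0} = 1
G(20) = mex{1,1} = 0
G(21) = mex{0,0} = 1
Pile A: G(21) = 1.
Pile B: G(14) = 0.
Pile C: G(15) = 1.
Combined Grundy value = 1 ⊕ 0 ⊕ 1 = 0.
A winning move leaves total XOR = 0, i.e. changes one component's Grundy value g to g ⊕ X where X is the current total.
Pile A: target g' = 1⊕0 = 1, but every legal move changes the Grundy value (mex property), so 0 moves.
Pile B: target g' = 0⊕0 = 0, but every legal move changes the Grundy value (mex property), so 0 moves.
Pile C: target g' = 1⊕0 = 1, but every legal move changes the Grundy value (mex property), so 0 moves.

0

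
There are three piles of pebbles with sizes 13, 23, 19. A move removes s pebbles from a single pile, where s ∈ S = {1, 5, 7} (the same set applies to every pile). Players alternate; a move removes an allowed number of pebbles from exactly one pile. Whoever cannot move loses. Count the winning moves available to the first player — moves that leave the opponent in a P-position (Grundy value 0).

All piles use S = {1, 5, 7}:
G(0) = 0
G(1) = mex{0} = 1
G(2) = mex{1} = 0
G(3) = mex{0} = 1
G(4) = mex{1} = 0
G(5) = mex{0,0} = 1
G(6) = mex{1,1} = 0
G(7) = mex{0,0,0} = 1
G(8) = mex{1,1,1} = 0
G(9) = mex{0,0,0} = 1
G(10) = mex{1,1,1} = 0
G(11) = mex{0,0,0} = 1
G(12) = mex{1,1,1} = 0
G(13) = mex{0,0,0} = 1
G(14) = mex{1,1,1} = 0
G(15) = mex{0,0,0} = 1
G(16) = mex{1,1,1} = 0
G(17) = mex{0,0,0} = 1
G(18) = mex{1,1,1} = 0
G(19) = mex{0,0,0} = 1
G(20) = mex{1,1,1} = 0
G(21) = mex{0,0,0} = 1
G(22) = mex{1,1,1} = 0
G(23) = mex{0,0,0} = 1
Pile A: G(13) = 1.
Pile B: G(23) = 1.
Pile C: G(19) = 1.
Combined Grundy value = 1 ⊕ 1 ⊕ 1 = 1.
A winning move leaves total XOR = 0, i.e. changes one component's Grundy value g to g ⊕ X where X is the current total.
Pile A: need g' = 1⊕1 = 0. Options: 13−1→G=0, 13−5→G=0, 13−7→G=0. Hits: 3.
Pile B: need g' = 1⊕1 = 0. Options: 23−1→G=0, 23−5→G=0, 23−7→G=0. Hits: 3.
Pile C: need g' = 1⊕1 = 0. Options: 19−1→G=0, 19−5→G=0, 19−7→G=0. Hits: 3.

9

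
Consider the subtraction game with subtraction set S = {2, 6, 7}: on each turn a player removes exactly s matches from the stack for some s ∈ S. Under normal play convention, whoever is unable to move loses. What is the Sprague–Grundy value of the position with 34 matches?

n :  0  1  2  3  4  5  6  7  8  9 10 11 12 13 14 15 16 17 18 19 20 21 22 23 24 25 26 27 28 29 30 31 32 33 34
G :  0  0  1  1  0  0  1  1  2  0  3  1  2  0  0  1  1  0  0  1  1  2  0  3  1  2  0  0  1  1  0  0  1  1  2

2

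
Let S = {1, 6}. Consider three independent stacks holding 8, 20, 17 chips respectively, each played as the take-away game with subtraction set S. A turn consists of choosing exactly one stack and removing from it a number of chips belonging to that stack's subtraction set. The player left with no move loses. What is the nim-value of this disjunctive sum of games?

All stacks use S = {1, 6}:
n :  0  1  2  3  4  5  6  7  8  9 10 11 12 13 14 15 16 17 18 19 20
G :  0  1  0  1  0  1  2  0  1  0  1  0  1  2  0  1  0  1  0  1  2
Stack A: G(8) = 1.
Stack B: G(20) = 2.
Stack C: G(17) = 1.
Combined Grundy value = 1 ⊕ 2 ⊕ 1 = 2.

2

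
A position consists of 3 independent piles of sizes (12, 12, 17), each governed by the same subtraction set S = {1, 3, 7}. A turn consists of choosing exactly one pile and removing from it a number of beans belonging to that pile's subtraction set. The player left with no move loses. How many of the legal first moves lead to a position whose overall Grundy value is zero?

All piles use S = {1, 3, 7}:
n :  0  1  2  3  4  5  6  7  8  9 10 11 12 13 14 15 16 17
G :  0  1  0  1  0  1  0  1  0  1  0  1  0  1  0  1  0  1
Pile A: G(12) = 0.
Pile B: G(12) = 0.
Pile C: G(17) = 1.
Combined Grundy value = 0 ⊕ 0 ⊕ 1 = 1.
A winning move leaves total XOR = 0, i.e. changes one component's Grundy value g to g ⊕ X where X is the current total.
Pile A: need g' = 0⊕1 = 1. Options: 12−1→G=1, 12−3→G=1, 12−7→G=1. Hits: 3.
Pile B: need g' = 0⊕1 = 1. Options: 12−1→G=1, 12−3→G=1, 12−7→G=1. Hits: 3.
Pile C: need g' = 1⊕1 = 0. Options: 17−1→G=0, 17−3→G=0, 17−7→G=0. Hits: 3.

9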